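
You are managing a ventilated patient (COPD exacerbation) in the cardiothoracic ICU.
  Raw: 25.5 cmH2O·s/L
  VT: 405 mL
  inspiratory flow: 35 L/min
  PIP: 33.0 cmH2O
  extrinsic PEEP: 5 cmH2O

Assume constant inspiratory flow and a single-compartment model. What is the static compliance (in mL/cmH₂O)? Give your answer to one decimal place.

Flow: 35 L/min ÷ 60 = 0.5833 L/s.
Equation of motion (constant flow): PIP = Vt/C + R·V̇ + PEEP.
Vt/C = PIP − R·V̇ − PEEP = 33.0 − 25.5×0.5833 − 5 = 33.0 − 14.874 − 5 = 13.126 cmH2O.
C = Vt / 13.126 = 405 / 13.126 = 30.855 mL/cmH2O.

30.9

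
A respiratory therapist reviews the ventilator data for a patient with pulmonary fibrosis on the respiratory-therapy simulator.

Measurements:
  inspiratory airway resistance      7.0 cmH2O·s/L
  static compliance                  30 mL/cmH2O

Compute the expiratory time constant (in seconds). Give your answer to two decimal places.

τ = R × C = 7.0 × 30 mL/cmH2O = 7.0 × 0.030 L/cmH2O = 0.21 s.

0.21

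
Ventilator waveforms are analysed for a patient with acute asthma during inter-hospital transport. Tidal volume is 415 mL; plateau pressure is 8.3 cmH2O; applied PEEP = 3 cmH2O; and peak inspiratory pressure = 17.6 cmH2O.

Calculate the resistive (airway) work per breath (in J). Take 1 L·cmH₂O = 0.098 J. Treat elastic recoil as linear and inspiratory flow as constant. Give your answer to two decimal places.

With constant inspiratory flow the resistive pressure is constant at PIP − Pplat = 17.6 − 8.3 = 9.3 cmH2O, so resistive work = 9.3 × 0.415 = 3.86 L·cmH2O.
× 0.098 J/(L·cmH2O) → 0.3783 J.

0.38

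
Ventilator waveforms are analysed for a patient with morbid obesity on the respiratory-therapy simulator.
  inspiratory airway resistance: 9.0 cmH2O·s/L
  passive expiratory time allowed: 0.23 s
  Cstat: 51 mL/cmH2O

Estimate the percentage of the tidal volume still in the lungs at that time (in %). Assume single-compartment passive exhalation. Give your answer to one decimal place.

60.6

τ = R × C = 9.0 × 51 mL/cmH2O = 9.0 × 0.051 L/cmH2O = 0.459 s.
Passive exhalation: V(t)/V₀ = e^(−t/τ) = e^(−0.23/0.459) = 0.6059.
Fraction remaining = 0.6059 → 60.59%.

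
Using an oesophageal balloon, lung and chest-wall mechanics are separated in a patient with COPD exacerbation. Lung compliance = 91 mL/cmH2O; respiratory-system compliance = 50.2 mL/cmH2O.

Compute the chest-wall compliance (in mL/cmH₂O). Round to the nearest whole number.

112

1/Ccw = 1/Crs − 1/CL.
1/Ccw = 1/50.2 − 1/91 = 0.008931.
Ccw = 111.97 mL/cmH2O.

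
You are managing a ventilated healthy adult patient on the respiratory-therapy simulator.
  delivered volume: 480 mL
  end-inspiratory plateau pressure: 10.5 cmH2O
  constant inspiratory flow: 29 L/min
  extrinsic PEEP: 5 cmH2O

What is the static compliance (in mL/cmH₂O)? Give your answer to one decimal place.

Cstat = Vt / (Pplat − PEEP) = 480 / (10.5 − 5) = 480 / 5.5 = 87.273 mL/cmH2O.

87.3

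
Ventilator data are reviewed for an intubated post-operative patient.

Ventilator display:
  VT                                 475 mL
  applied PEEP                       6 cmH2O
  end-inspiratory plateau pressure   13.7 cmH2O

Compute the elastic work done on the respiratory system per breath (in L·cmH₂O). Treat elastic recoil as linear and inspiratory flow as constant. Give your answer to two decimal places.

Elastic work ≈ ½ × (Pplat − PEEP) × Vt = 0.5 × (13.7 − 6) × 0.475 L = 0.5 × 7.7 × 0.475 = 1.829 L·cmH2O.

1.83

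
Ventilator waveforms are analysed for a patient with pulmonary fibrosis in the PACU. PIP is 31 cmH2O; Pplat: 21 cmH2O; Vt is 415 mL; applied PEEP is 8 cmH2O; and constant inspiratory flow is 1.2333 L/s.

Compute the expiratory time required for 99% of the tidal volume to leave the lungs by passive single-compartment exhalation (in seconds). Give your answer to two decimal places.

R = (PIP − Pplat)/V̇ = (31 − 21) / 1.2333 = 10.0/1.2333 = 8.108 cmH2O·s/L.
C = Vt/(Pplat − PEEP) = 415.0 / (21 − 8) = 415.0/13.0 = 31.923 mL/cmH2O.
τ = R × C = 8.108 × 0.03192 L/cmH2O = 0.2588 s.
t = −τ·ln(1 − 0.99) = −0.2588·ln(0.01) = 1.192 s.

1.19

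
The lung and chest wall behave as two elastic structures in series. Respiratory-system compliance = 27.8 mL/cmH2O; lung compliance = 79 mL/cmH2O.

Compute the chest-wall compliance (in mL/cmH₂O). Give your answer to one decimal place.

1/Ccw = 1/Crs − 1/CL.
1/Ccw = 1/27.8 − 1/79 = 0.02331.
Ccw = 42.9 mL/cmH2O.

42.9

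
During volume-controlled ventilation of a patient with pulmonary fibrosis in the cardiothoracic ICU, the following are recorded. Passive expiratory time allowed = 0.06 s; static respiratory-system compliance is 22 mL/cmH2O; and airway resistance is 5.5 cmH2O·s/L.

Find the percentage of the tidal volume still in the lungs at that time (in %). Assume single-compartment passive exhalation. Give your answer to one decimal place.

60.9

τ = R × C = 5.5 × 22 mL/cmH2O = 5.5 × 0.022 L/cmH2O = 0.121 s.
Passive exhalation: V(t)/V₀ = e^(−t/τ) = e^(−0.06/0.121) = 0.609.
Fraction remaining = 0.609 → 60.9%.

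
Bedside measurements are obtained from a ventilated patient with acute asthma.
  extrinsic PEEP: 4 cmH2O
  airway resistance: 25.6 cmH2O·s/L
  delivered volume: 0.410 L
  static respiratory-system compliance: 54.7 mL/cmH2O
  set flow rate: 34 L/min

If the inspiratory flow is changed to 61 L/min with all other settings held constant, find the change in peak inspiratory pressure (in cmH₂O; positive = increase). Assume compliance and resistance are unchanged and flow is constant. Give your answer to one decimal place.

Flow: 34 L/min ÷ 60 = 0.5667 L/s.
New flow: 61 L/min ÷ 60 = 1.0167 L/s.
PIP = Vt/C + R·V̇ + PEEP (constant-flow equation of motion).
Only the resistive term changes: ΔPIP = R × ΔV̇ = 25.6 × (1.0167 − 0.5667) = 25.6 × 0.45 = 11.52 cmH2O.

11.5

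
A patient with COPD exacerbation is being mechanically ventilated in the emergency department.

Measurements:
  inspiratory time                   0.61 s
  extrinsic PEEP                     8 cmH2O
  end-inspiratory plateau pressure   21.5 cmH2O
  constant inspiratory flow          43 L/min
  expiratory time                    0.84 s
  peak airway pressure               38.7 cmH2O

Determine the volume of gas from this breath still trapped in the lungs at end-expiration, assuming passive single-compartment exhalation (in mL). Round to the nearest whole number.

148

Flow: 43 L/min ÷ 60 = 0.7167 L/s.
Vt = flow × Ti = 0.7167 L/s × 0.61 s × 1000 mL/L = 437.19 mL.
R = (PIP − Pplat)/V̇ = (38.7 − 21.5) / 0.7167 = 17.2/0.7167 = 23.999 cmH2O·s/L.
C = Vt/(Pplat − PEEP) = 437.19 / (21.5 − 8) = 437.19/13.5 = 32.384 mL/cmH2O.
τ = R × C = 23.999 × 0.03238 L/cmH2O = 0.7771 s.
Fraction remaining = e^(−Te/τ) = e^(−0.84/0.7771) = 0.3393.
Trapped volume = 437.19 × 0.3393 = 148.34 mL.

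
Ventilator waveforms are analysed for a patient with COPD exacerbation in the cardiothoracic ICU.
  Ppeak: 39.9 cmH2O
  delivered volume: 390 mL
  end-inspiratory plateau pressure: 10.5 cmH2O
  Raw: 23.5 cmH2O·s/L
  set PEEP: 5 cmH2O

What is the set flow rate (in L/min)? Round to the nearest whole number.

75

flow = (PIP − Pplat) / Raw = (39.9 − 10.5) / 23.5 = 1.251 L/s × 60 = 75.06 L/min.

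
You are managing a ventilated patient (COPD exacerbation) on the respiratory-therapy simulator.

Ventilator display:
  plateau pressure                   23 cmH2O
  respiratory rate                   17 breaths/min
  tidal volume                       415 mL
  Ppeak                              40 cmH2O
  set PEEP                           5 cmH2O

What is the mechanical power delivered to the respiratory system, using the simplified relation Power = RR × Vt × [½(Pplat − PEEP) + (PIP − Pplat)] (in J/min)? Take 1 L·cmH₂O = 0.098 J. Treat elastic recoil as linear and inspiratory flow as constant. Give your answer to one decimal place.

18.0

Per-breath work = Vt × [½(Pplat−PEEP) + (PIP−Pplat)] = 0.415 × [0.5×18.0 + 17.0] = 0.415 × 26.0 = 10.79 L·cmH2O.
Power = 17 × 10.79 = 183.43 L·cmH2O/min.
× 0.098 J/(L·cmH2O) → 17.976 J/min.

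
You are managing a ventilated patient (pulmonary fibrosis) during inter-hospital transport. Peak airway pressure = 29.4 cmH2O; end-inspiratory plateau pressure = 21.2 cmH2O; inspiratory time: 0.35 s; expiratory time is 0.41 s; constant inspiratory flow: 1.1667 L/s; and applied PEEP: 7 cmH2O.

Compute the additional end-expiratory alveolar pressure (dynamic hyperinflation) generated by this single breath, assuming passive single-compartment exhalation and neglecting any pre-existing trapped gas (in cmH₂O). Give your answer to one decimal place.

Vt = flow × Ti = 1.1667 L/s × 0.35 s × 1000 mL/L = 408.35 mL.
R = (PIP − Pplat)/V̇ = (29.4 − 21.2) / 1.1667 = 8.2/1.1667 = 7.028 cmH2O·s/L.
C = Vt/(Pplat − PEEP) = 408.35 / (21.2 − 7) = 408.35/14.2 = 28.757 mL/cmH2O.
τ = R × C = 7.028 × 0.02876 L/cmH2O = 0.2021 s.
Fraction remaining = e^(−Te/τ) = e^(−0.41/0.2021) = 0.1315; trapped volume = 408.35 × 0.1315 = 53.698 mL.
Additional alveolar pressure from trapping ≈ V_trapped / C = 53.698 / 28.757 = 1.867 cmH2O.

1.9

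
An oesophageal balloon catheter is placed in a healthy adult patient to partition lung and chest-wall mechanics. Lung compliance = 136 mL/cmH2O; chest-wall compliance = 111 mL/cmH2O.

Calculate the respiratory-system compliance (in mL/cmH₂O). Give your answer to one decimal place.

Lung and chest wall are elastances in series: 1/Crs = 1/CL + 1/Ccw.
1/Crs = 1/136 + 1/111 = 0.01636.
Crs = 61.125 mL/cmH2O.

61.1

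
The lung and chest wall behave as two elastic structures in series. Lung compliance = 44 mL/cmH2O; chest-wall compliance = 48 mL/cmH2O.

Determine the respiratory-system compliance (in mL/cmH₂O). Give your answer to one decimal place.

23.0

Lung and chest wall are elastances in series: 1/Crs = 1/CL + 1/Ccw.
1/Crs = 1/44 + 1/48 = 0.04356.
Crs = 22.957 mL/cmH2O.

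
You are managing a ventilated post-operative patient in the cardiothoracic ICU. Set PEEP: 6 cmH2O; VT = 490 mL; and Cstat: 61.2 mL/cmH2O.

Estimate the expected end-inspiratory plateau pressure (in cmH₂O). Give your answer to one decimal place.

Pplat = PEEP + Vt / Cstat = 6 + 490 / 61.2 = 6 + 8.007 = 14.007 cmH2O.

14.0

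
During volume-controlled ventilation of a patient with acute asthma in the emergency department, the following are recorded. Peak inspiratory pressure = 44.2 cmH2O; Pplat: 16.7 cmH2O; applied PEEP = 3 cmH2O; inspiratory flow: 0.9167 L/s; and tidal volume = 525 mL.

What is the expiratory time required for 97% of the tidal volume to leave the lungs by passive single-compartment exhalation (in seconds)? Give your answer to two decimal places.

4.03

R = (PIP − Pplat)/V̇ = (44.2 − 16.7) / 0.9167 = 27.5/0.9167 = 29.999 cmH2O·s/L.
C = Vt/(Pplat − PEEP) = 525.0 / (16.7 − 3) = 525.0/13.7 = 38.321 mL/cmH2O.
τ = R × C = 29.999 × 0.03832 L/cmH2O = 1.15 s.
t = −τ·ln(1 − 0.97) = −1.15·ln(0.03) = 4.033 s.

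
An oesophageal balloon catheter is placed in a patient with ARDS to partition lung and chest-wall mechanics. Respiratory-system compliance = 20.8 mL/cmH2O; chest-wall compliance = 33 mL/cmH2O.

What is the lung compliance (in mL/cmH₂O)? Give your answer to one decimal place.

56.3

1/CL = 1/Crs − 1/Ccw.
1/CL = 1/20.8 − 1/33 = 0.01777.
CL = 56.275 mL/cmH2O.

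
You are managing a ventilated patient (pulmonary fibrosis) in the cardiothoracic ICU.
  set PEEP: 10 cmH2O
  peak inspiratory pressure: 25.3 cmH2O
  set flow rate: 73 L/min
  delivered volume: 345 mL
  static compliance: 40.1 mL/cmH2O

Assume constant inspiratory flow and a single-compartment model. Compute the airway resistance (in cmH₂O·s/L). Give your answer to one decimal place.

5.5

Flow: 73 L/min ÷ 60 = 1.2167 L/s.
Equation of motion (constant flow): PIP = Vt/C + R·V̇ + PEEP.
R·V̇ = PIP − Vt/C − PEEP = 25.3 − 345/40.1 − 10 = 25.3 − 8.603 − 10 = 6.697 cmH2O.
R = 6.697 / 1.2167 = 5.504 cmH2O·s/L.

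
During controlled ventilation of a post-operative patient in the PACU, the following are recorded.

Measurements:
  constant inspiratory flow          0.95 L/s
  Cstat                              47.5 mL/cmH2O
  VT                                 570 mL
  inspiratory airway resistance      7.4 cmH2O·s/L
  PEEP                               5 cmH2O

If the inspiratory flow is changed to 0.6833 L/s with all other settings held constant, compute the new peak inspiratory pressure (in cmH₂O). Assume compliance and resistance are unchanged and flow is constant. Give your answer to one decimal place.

22.1

PIP = Vt/C + R·V̇ + PEEP (constant-flow equation of motion).
Only the resistive term changes: ΔPIP = R × ΔV̇ = 7.4 × (0.6833 − 0.95) = 7.4 × -0.2667 = -1.974 cmH2O.
Original PIP = 570/47.5 + 7.4×0.95 + 5 = 24.03 cmH2O; new PIP = 24.03 + (-1.974) = 22.056 cmH2O.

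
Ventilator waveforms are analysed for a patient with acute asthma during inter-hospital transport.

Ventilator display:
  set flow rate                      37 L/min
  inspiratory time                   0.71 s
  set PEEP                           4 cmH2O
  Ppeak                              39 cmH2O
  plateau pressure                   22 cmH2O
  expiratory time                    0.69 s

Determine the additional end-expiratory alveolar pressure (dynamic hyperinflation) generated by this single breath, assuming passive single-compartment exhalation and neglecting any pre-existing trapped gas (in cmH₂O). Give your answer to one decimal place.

6.4

Flow: 37 L/min ÷ 60 = 0.6167 L/s.
Vt = flow × Ti = 0.6167 L/s × 0.71 s × 1000 mL/L = 437.86 mL.
R = (PIP − Pplat)/V̇ = (39 − 22) / 0.6167 = 17.0/0.6167 = 27.566 cmH2O·s/L.
C = Vt/(Pplat − PEEP) = 437.86 / (22 − 4) = 437.86/18.0 = 24.326 mL/cmH2O.
τ = R × C = 27.566 × 0.02433 L/cmH2O = 0.6707 s.
Fraction remaining = e^(−Te/τ) = e^(−0.69/0.6707) = 0.3574; trapped volume = 437.86 × 0.3574 = 156.49 mL.
Additional alveolar pressure from trapping ≈ V_trapped / C = 156.49 / 24.326 = 6.433 cmH2O.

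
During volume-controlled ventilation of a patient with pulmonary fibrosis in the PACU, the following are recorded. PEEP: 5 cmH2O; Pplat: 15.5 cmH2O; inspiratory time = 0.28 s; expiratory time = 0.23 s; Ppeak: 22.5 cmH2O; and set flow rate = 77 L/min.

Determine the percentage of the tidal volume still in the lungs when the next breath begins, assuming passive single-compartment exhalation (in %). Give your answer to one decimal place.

Flow: 77 L/min ÷ 60 = 1.2833 L/s.
Vt = flow × Ti = 1.2833 L/s × 0.28 s × 1000 mL/L = 359.32 mL.
R = (PIP − Pplat)/V̇ = (22.5 − 15.5) / 1.2833 = 7.0/1.2833 = 5.455 cmH2O·s/L.
C = Vt/(Pplat − PEEP) = 359.32 / (15.5 − 5) = 359.32/10.5 = 34.221 mL/cmH2O.
τ = R × C = 5.455 × 0.03422 L/cmH2O = 0.1867 s.
Fraction remaining at end-expiration = e^(−Te/τ) = e^(−0.23/0.1867) = 0.2917 → 29.17%.

29.2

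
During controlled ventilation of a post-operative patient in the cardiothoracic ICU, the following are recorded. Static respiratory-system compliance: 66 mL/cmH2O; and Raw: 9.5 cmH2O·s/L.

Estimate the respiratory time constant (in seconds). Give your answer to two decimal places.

τ = R × C = 9.5 × 66 mL/cmH2O = 9.5 × 0.066 L/cmH2O = 0.627 s.

0.63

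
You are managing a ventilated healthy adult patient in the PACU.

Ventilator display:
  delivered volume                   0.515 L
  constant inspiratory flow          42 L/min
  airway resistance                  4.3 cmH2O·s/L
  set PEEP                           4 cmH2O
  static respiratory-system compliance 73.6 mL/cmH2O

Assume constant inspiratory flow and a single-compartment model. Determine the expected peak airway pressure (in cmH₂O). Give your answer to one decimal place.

Flow: 42 L/min ÷ 60 = 0.7 L/s.
Equation of motion (constant flow): PIP = Vt/C + R·V̇ + PEEP.
PIP = 515/73.6 + 4.3×0.7 + 4 = 6.997 + 3.01 + 4 = 14.007 cmH2O.

14.0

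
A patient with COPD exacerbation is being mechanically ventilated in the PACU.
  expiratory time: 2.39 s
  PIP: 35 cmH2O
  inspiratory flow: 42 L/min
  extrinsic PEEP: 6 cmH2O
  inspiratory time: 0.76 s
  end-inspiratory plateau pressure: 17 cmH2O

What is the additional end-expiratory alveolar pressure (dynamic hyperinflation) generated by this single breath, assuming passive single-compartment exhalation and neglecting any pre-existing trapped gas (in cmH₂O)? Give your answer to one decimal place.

1.6

Flow: 42 L/min ÷ 60 = 0.7 L/s.
Vt = flow × Ti = 0.7 L/s × 0.76 s × 1000 mL/L = 532.0 mL.
R = (PIP − Pplat)/V̇ = (35 − 17) / 0.7 = 18.0/0.7 = 25.714 cmH2O·s/L.
C = Vt/(Pplat − PEEP) = 532.0 / (17 − 6) = 532.0/11.0 = 48.364 mL/cmH2O.
τ = R × C = 25.714 × 0.04836 L/cmH2O = 1.244 s.
Fraction remaining = e^(−Te/τ) = e^(−2.39/1.244) = 0.1464; trapped volume = 532.0 × 0.1464 = 77.885 mL.
Additional alveolar pressure from trapping ≈ V_trapped / C = 77.885 / 48.364 = 1.61 cmH2O.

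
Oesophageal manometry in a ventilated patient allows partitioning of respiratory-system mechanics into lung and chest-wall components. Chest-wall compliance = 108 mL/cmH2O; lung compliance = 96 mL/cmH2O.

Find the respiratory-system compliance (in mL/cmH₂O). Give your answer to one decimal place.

50.8

Lung and chest wall are elastances in series: 1/Crs = 1/CL + 1/Ccw.
1/Crs = 1/96 + 1/108 = 0.01968.
Crs = 50.813 mL/cmH2O.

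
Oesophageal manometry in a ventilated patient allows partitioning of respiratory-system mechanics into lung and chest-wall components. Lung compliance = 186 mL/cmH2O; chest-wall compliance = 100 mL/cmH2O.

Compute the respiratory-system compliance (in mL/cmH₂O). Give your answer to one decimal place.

65.0

Lung and chest wall are elastances in series: 1/Crs = 1/CL + 1/Ccw.
1/Crs = 1/186 + 1/100 = 0.01538.
Crs = 65.02 mL/cmH2O.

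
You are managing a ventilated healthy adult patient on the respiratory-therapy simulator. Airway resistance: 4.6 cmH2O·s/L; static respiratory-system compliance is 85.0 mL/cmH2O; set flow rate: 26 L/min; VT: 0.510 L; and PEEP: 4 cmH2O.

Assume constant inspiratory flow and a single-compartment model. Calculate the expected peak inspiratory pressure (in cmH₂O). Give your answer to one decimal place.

12.0

Flow: 26 L/min ÷ 60 = 0.4333 L/s.
Equation of motion (constant flow): PIP = Vt/C + R·V̇ + PEEP.
PIP = 510/85.0 + 4.6×0.4333 + 4 = 6.0 + 1.993 + 4 = 11.993 cmH2O.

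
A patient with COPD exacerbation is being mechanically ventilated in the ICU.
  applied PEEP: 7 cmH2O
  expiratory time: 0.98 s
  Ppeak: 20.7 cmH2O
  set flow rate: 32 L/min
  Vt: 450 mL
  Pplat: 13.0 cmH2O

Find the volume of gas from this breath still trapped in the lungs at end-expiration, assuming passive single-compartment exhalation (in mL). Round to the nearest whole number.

Flow: 32 L/min ÷ 60 = 0.5333 L/s.
R = (PIP − Pplat)/V̇ = (20.7 − 13.0) / 0.5333 = 7.7/0.5333 = 14.438 cmH2O·s/L.
C = Vt/(Pplat − PEEP) = 450.0 / (13.0 − 7) = 450.0/6.0 = 75.0 mL/cmH2O.
τ = R × C = 14.438 × 0.075 L/cmH2O = 1.083 s.
Fraction remaining = e^(−Te/τ) = e^(−0.98/1.083) = 0.4046.
Trapped volume = 450.0 × 0.4046 = 182.07 mL.

182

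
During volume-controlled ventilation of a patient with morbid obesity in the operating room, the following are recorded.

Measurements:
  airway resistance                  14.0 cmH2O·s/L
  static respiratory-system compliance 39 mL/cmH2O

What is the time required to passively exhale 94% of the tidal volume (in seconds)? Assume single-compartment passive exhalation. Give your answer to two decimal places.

1.54

τ = R × C = 14.0 × 39 mL/cmH2O = 14.0 × 0.039 L/cmH2O = 0.546 s.
Exhaled fraction f = 1 − e^(−t/τ) → t = −τ·ln(1 − f) = −0.546·ln(0.06) = 1.536 s.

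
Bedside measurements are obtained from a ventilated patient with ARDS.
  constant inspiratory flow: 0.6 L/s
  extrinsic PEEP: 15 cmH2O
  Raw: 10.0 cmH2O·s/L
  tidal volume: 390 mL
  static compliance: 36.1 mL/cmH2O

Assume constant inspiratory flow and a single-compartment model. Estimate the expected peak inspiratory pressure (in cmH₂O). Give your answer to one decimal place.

31.8

Equation of motion (constant flow): PIP = Vt/C + R·V̇ + PEEP.
PIP = 390/36.1 + 10.0×0.6 + 15 = 10.803 + 6.0 + 15 = 31.803 cmH2O.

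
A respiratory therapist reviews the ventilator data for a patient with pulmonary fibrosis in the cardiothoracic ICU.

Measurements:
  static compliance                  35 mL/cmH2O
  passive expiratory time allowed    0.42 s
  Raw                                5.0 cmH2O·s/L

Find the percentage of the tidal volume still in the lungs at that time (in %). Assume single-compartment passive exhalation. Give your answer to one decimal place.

τ = R × C = 5.0 × 35 mL/cmH2O = 5.0 × 0.035 L/cmH2O = 0.175 s.
Passive exhalation: V(t)/V₀ = e^(−t/τ) = e^(−0.42/0.175) = 0.09072.
Fraction remaining = 0.09072 → 9.072%.

9.1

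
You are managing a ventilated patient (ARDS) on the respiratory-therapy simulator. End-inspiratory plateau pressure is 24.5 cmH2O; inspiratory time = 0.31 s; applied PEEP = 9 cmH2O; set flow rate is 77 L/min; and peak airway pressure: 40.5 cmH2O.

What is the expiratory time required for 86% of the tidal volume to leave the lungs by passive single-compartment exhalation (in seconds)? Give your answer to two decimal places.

Flow: 77 L/min ÷ 60 = 1.2833 L/s.
Vt = flow × Ti = 1.2833 L/s × 0.31 s × 1000 mL/L = 397.82 mL.
R = (PIP − Pplat)/V̇ = (40.5 − 24.5) / 1.2833 = 16.0/1.2833 = 12.468 cmH2O·s/L.
C = Vt/(Pplat − PEEP) = 397.82 / (24.5 − 9) = 397.82/15.5 = 25.666 mL/cmH2O.
τ = R × C = 12.468 × 0.02567 L/cmH2O = 0.3201 s.
t = −τ·ln(1 − 0.86) = −0.3201·ln(0.14) = 0.6294 s.

0.63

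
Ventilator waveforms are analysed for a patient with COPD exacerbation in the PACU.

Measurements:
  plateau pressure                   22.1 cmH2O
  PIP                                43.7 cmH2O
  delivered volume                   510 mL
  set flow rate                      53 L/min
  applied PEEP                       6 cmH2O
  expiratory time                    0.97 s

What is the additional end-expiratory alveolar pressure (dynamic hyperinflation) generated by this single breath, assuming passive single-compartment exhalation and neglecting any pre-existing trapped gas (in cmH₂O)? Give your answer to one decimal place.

4.6

Flow: 53 L/min ÷ 60 = 0.8833 L/s.
R = (PIP − Pplat)/V̇ = (43.7 − 22.1) / 0.8833 = 21.6/0.8833 = 24.454 cmH2O·s/L.
C = Vt/(Pplat − PEEP) = 510.0 / (22.1 − 6) = 510.0/16.1 = 31.677 mL/cmH2O.
τ = R × C = 24.454 × 0.03168 L/cmH2O = 0.7747 s.
Fraction remaining = e^(−Te/τ) = e^(−0.97/0.7747) = 0.2859; trapped volume = 510.0 × 0.2859 = 145.81 mL.
Additional alveolar pressure from trapping ≈ V_trapped / C = 145.81 / 31.677 = 4.603 cmH2O.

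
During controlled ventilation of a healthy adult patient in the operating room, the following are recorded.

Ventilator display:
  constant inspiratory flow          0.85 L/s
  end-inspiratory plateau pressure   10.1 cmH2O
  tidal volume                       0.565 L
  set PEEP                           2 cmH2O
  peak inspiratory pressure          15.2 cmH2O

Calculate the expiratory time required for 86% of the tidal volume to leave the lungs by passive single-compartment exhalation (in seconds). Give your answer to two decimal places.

0.82

R = (PIP − Pplat)/V̇ = (15.2 − 10.1) / 0.85 = 5.1/0.85 = 6.0 cmH2O·s/L.
C = Vt/(Pplat − PEEP) = 565.0 / (10.1 − 2) = 565.0/8.1 = 69.753 mL/cmH2O.
τ = R × C = 6.0 × 0.06975 L/cmH2O = 0.4185 s.
t = −τ·ln(1 − 0.86) = −0.4185·ln(0.14) = 0.8228 s.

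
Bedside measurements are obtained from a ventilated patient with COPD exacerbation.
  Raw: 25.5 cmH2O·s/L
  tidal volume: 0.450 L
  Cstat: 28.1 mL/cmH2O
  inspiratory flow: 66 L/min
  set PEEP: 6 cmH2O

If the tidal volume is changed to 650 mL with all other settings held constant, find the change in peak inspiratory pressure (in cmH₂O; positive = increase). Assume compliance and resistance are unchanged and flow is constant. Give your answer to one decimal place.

PIP = Vt/C + R·V̇ + PEEP (constant-flow equation of motion).
Only the elastic term changes: ΔPIP = ΔVt / C = (650 − 450) / 28.1 = 7.117 cmH2O.

7.1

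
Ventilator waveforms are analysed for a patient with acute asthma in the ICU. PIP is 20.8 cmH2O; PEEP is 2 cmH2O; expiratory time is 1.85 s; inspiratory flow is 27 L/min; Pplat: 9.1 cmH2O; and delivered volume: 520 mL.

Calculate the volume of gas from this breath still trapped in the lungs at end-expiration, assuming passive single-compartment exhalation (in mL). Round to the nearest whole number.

Flow: 27 L/min ÷ 60 = 0.45 L/s.
R = (PIP − Pplat)/V̇ = (20.8 − 9.1) / 0.45 = 11.7/0.45 = 26.0 cmH2O·s/L.
C = Vt/(Pplat − PEEP) = 520.0 / (9.1 − 2) = 520.0/7.1 = 73.239 mL/cmH2O.
τ = R × C = 26.0 × 0.07324 L/cmH2O = 1.904 s.
Fraction remaining = e^(−Te/τ) = e^(−1.85/1.904) = 0.3785.
Trapped volume = 520.0 × 0.3785 = 196.82 mL.

197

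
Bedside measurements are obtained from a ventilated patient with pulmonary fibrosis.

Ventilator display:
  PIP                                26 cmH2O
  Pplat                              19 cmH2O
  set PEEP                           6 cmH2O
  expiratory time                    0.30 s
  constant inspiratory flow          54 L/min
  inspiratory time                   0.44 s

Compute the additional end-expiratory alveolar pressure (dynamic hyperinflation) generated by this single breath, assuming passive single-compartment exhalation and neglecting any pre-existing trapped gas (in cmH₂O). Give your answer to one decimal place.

3.7

Flow: 54 L/min ÷ 60 = 0.9 L/s.
Vt = flow × Ti = 0.9 L/s × 0.44 s × 1000 mL/L = 396.0 mL.
R = (PIP − Pplat)/V̇ = (26 − 19) / 0.9 = 7.0/0.9 = 7.778 cmH2O·s/L.
C = Vt/(Pplat − PEEP) = 396.0 / (19 − 6) = 396.0/13.0 = 30.462 mL/cmH2O.
τ = R × C = 7.778 × 0.03046 L/cmH2O = 0.2369 s.
Fraction remaining = e^(−Te/τ) = e^(−0.30/0.2369) = 0.2819; trapped volume = 396.0 × 0.2819 = 111.63 mL.
Additional alveolar pressure from trapping ≈ V_trapped / C = 111.63 / 30.462 = 3.665 cmH2O.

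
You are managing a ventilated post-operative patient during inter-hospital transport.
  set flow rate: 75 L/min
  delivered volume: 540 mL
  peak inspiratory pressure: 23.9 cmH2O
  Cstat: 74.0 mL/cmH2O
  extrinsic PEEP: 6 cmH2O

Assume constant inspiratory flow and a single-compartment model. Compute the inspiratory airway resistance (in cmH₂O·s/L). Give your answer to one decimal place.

8.5

Flow: 75 L/min ÷ 60 = 1.25 L/s.
Equation of motion (constant flow): PIP = Vt/C + R·V̇ + PEEP.
R·V̇ = PIP − Vt/C − PEEP = 23.9 − 540/74.0 − 6 = 23.9 − 7.297 − 6 = 10.603 cmH2O.
R = 10.603 / 1.25 = 8.482 cmH2O·s/L.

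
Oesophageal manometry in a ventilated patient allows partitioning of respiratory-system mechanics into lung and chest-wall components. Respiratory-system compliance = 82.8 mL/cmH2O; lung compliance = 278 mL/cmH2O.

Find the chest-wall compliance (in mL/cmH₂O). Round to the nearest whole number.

118

1/Ccw = 1/Crs − 1/CL.
1/Ccw = 1/82.8 − 1/278 = 0.00848.
Ccw = 117.92 mL/cmH2O.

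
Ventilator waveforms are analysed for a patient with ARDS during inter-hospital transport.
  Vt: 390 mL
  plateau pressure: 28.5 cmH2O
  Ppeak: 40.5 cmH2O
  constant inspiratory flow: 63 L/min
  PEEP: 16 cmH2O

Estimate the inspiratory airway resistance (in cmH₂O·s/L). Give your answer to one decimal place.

11.4

Flow: 63 L/min ÷ 60 = 1.05 L/s.
Raw = (PIP − Pplat) / flow = (40.5 − 28.5) / 1.05 = 12.0 / 1.05 = 11.429 cmH2O·s/L.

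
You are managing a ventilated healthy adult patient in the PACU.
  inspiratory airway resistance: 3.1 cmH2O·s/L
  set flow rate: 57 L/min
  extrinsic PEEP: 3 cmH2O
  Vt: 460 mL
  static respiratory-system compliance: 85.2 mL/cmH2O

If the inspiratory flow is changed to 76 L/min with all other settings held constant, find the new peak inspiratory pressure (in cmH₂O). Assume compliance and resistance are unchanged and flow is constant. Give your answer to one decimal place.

12.3

Flow: 57 L/min ÷ 60 = 0.95 L/s.
New flow: 76 L/min ÷ 60 = 1.2667 L/s.
PIP = Vt/C + R·V̇ + PEEP (constant-flow equation of motion).
Only the resistive term changes: ΔPIP = R × ΔV̇ = 3.1 × (1.2667 − 0.95) = 3.1 × 0.3167 = 0.9818 cmH2O.
Original PIP = 460/85.2 + 3.1×0.95 + 3 = 11.344 cmH2O; new PIP = 11.344 + (0.9818) = 12.326 cmH2O.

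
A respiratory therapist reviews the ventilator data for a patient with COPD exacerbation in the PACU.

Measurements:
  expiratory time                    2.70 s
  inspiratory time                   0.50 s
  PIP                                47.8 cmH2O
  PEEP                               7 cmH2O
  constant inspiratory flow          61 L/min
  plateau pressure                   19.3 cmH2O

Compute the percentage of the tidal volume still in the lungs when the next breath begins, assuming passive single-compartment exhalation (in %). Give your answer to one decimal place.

Flow: 61 L/min ÷ 60 = 1.0167 L/s.
Vt = flow × Ti = 1.0167 L/s × 0.50 s × 1000 mL/L = 508.35 mL.
R = (PIP − Pplat)/V̇ = (47.8 − 19.3) / 1.0167 = 28.5/1.0167 = 28.032 cmH2O·s/L.
C = Vt/(Pplat − PEEP) = 508.35 / (19.3 − 7) = 508.35/12.3 = 41.329 mL/cmH2O.
τ = R × C = 28.032 × 0.04133 L/cmH2O = 1.159 s.
Fraction remaining at end-expiration = e^(−Te/τ) = e^(−2.70/1.159) = 0.09734 → 9.734%.

9.7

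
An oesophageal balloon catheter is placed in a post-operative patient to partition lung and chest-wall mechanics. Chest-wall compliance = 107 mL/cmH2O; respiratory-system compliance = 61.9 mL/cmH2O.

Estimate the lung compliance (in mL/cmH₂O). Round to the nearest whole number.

147

1/CL = 1/Crs − 1/Ccw.
1/CL = 1/61.9 − 1/107 = 0.006809.
CL = 146.86 mL/cmH2O.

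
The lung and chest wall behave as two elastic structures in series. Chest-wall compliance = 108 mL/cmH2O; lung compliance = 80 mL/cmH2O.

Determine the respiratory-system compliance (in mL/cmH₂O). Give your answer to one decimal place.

46.0

Lung and chest wall are elastances in series: 1/Crs = 1/CL + 1/Ccw.
1/Crs = 1/80 + 1/108 = 0.02176.
Crs = 45.956 mL/cmH2O.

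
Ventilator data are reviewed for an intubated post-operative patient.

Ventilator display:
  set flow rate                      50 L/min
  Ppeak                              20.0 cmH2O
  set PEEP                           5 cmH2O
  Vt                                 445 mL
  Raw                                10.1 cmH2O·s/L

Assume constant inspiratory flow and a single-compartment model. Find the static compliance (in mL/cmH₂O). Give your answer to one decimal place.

Flow: 50 L/min ÷ 60 = 0.8333 L/s.
Equation of motion (constant flow): PIP = Vt/C + R·V̇ + PEEP.
Vt/C = PIP − R·V̇ − PEEP = 20.0 − 10.1×0.8333 − 5 = 20.0 − 8.416 − 5 = 6.584 cmH2O.
C = Vt / 6.584 = 445 / 6.584 = 67.588 mL/cmH2O.

67.6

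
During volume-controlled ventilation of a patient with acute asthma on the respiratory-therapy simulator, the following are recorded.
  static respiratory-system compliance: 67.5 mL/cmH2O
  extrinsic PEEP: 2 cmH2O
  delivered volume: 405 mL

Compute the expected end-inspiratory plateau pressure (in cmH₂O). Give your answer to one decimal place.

8.0

Pplat = PEEP + Vt / Cstat = 2 + 405 / 67.5 = 2 + 6.0 = 8.0 cmH2O.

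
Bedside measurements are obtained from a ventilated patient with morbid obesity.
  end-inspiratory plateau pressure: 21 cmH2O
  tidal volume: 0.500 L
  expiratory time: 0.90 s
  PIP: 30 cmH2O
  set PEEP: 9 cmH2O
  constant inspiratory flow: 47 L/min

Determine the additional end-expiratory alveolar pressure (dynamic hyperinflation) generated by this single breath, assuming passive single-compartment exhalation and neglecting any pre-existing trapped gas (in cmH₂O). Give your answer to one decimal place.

Flow: 47 L/min ÷ 60 = 0.7833 L/s.
R = (PIP − Pplat)/V̇ = (30 − 21) / 0.7833 = 9.0/0.7833 = 11.49 cmH2O·s/L.
C = Vt/(Pplat − PEEP) = 500.0 / (21 − 9) = 500.0/12.0 = 41.667 mL/cmH2O.
τ = R × C = 11.49 × 0.04167 L/cmH2O = 0.4788 s.
Fraction remaining = e^(−Te/τ) = e^(−0.90/0.4788) = 0.1526; trapped volume = 500.0 × 0.1526 = 76.3 mL.
Additional alveolar pressure from trapping ≈ V_trapped / C = 76.3 / 41.667 = 1.831 cmH2O.

1.8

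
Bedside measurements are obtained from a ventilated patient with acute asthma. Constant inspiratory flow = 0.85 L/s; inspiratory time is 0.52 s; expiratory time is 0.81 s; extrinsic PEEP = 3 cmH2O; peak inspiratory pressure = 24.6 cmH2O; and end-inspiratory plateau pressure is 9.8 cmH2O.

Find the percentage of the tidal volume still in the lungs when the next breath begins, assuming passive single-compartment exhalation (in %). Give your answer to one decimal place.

48.9

Vt = flow × Ti = 0.85 L/s × 0.52 s × 1000 mL/L = 442.0 mL.
R = (PIP − Pplat)/V̇ = (24.6 − 9.8) / 0.85 = 14.8/0.85 = 17.412 cmH2O·s/L.
C = Vt/(Pplat − PEEP) = 442.0 / (9.8 − 3) = 442.0/6.8 = 65.0 mL/cmH2O.
τ = R × C = 17.412 × 0.065 L/cmH2O = 1.132 s.
Fraction remaining at end-expiration = e^(−Te/τ) = e^(−0.81/1.132) = 0.4889 → 48.89%.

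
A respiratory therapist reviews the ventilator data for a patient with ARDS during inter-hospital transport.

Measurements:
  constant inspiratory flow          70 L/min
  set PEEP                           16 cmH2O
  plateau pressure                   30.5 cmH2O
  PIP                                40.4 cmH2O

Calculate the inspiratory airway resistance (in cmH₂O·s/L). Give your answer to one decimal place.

Flow: 70 L/min ÷ 60 = 1.1667 L/s.
Raw = (PIP − Pplat) / flow = (40.4 − 30.5) / 1.1667 = 9.9 / 1.1667 = 8.485 cmH2O·s/L.

8.5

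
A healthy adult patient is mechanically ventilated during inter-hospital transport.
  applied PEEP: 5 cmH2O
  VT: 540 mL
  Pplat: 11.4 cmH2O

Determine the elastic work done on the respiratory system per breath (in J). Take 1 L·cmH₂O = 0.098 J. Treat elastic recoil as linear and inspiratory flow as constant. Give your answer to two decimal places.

0.17

Elastic work ≈ ½ × (Pplat − PEEP) × Vt = 0.5 × (11.4 − 5) × 0.540 L = 0.5 × 6.4 × 0.540 = 1.728 L·cmH2O.
× 0.098 J/(L·cmH2O) → 0.1693 J.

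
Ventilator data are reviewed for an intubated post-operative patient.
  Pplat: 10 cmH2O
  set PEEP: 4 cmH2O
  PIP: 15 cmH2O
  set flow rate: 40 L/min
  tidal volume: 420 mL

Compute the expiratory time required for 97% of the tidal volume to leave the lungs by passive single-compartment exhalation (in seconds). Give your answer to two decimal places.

1.84

Flow: 40 L/min ÷ 60 = 0.6667 L/s.
R = (PIP − Pplat)/V̇ = (15 − 10) / 0.6667 = 5.0/0.6667 = 7.5 cmH2O·s/L.
C = Vt/(Pplat − PEEP) = 420.0 / (10 − 4) = 420.0/6.0 = 70.0 mL/cmH2O.
τ = R × C = 7.5 × 0.07 L/cmH2O = 0.525 s.
t = −τ·ln(1 − 0.97) = −0.525·ln(0.03) = 1.841 s.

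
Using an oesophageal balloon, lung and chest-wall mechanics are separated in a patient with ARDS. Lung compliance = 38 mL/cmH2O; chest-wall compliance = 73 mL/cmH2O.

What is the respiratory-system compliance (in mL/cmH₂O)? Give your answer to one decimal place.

Lung and chest wall are elastances in series: 1/Crs = 1/CL + 1/Ccw.
1/Crs = 1/38 + 1/73 = 0.04001.
Crs = 24.994 mL/cmH2O.

25.0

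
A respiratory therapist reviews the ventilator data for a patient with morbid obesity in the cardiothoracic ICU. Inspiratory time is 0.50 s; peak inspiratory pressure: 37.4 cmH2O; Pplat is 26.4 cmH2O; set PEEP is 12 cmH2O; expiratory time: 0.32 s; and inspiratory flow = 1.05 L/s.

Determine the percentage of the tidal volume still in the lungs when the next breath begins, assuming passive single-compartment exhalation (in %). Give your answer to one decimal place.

Vt = flow × Ti = 1.05 L/s × 0.50 s × 1000 mL/L = 525.0 mL.
R = (PIP − Pplat)/V̇ = (37.4 − 26.4) / 1.05 = 11.0/1.05 = 10.476 cmH2O·s/L.
C = Vt/(Pplat − PEEP) = 525.0 / (26.4 − 12) = 525.0/14.4 = 36.458 mL/cmH2O.
τ = R × C = 10.476 × 0.03646 L/cmH2O = 0.382 s.
Fraction remaining at end-expiration = e^(−Te/τ) = e^(−0.32/0.382) = 0.4327 → 43.27%.

43.3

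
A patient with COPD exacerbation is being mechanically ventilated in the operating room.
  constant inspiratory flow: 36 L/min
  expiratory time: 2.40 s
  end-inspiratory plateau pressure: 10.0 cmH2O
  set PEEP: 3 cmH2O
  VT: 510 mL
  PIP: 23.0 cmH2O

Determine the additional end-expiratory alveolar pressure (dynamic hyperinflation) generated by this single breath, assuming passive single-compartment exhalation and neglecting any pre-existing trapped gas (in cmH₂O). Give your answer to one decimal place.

1.5

Flow: 36 L/min ÷ 60 = 0.6 L/s.
R = (PIP − Pplat)/V̇ = (23.0 − 10.0) / 0.6 = 13.0/0.6 = 21.667 cmH2O·s/L.
C = Vt/(Pplat − PEEP) = 510.0 / (10.0 − 3) = 510.0/7.0 = 72.857 mL/cmH2O.
τ = R × C = 21.667 × 0.07286 L/cmH2O = 1.579 s.
Fraction remaining = e^(−Te/τ) = e^(−2.40/1.579) = 0.2187; trapped volume = 510.0 × 0.2187 = 111.54 mL.
Additional alveolar pressure from trapping ≈ V_trapped / C = 111.54 / 72.857 = 1.531 cmH2O.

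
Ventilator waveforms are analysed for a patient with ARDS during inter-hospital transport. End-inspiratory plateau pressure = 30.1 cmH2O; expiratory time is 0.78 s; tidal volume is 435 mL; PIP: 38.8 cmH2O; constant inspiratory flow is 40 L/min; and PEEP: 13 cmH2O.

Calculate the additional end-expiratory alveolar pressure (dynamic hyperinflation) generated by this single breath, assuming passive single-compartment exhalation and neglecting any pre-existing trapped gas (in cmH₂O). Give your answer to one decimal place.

1.6

Flow: 40 L/min ÷ 60 = 0.6667 L/s.
R = (PIP − Pplat)/V̇ = (38.8 − 30.1) / 0.6667 = 8.7/0.6667 = 13.049 cmH2O·s/L.
C = Vt/(Pplat − PEEP) = 435.0 / (30.1 − 13) = 435.0/17.1 = 25.439 mL/cmH2O.
τ = R × C = 13.049 × 0.02544 L/cmH2O = 0.332 s.
Fraction remaining = e^(−Te/τ) = e^(−0.78/0.332) = 0.09543; trapped volume = 435.0 × 0.09543 = 41.512 mL.
Additional alveolar pressure from trapping ≈ V_trapped / C = 41.512 / 25.439 = 1.632 cmH2O.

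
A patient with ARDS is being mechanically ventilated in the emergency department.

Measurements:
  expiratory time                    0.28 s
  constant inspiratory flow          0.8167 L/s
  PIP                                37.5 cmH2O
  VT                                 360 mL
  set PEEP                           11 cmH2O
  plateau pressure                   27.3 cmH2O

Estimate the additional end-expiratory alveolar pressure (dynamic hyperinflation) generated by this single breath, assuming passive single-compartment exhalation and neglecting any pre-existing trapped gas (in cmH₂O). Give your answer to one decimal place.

5.9

R = (PIP − Pplat)/V̇ = (37.5 − 27.3) / 0.8167 = 10.2/0.8167 = 12.489 cmH2O·s/L.
C = Vt/(Pplat − PEEP) = 360.0 / (27.3 − 11) = 360.0/16.3 = 22.086 mL/cmH2O.
τ = R × C = 12.489 × 0.02209 L/cmH2O = 0.2759 s.
Fraction remaining = e^(−Te/τ) = e^(−0.28/0.2759) = 0.3625; trapped volume = 360.0 × 0.3625 = 130.5 mL.
Additional alveolar pressure from trapping ≈ V_trapped / C = 130.5 / 22.086 = 5.909 cmH2O.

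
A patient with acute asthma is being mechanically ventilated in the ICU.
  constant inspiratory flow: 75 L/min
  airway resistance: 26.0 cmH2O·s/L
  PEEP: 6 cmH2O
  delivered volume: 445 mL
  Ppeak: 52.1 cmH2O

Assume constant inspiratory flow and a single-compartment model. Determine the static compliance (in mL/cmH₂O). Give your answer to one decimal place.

32.7

Flow: 75 L/min ÷ 60 = 1.25 L/s.
Equation of motion (constant flow): PIP = Vt/C + R·V̇ + PEEP.
Vt/C = PIP − R·V̇ − PEEP = 52.1 − 26.0×1.25 − 6 = 52.1 − 32.5 − 6 = 13.6 cmH2O.
C = Vt / 13.6 = 445 / 13.6 = 32.721 mL/cmH2O.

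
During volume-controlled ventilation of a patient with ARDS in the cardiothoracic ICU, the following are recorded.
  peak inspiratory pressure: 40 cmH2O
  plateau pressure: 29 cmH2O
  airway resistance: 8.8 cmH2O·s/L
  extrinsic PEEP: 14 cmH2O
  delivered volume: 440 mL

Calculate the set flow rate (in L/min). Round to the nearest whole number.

flow = (PIP − Pplat) / Raw = (40 − 29) / 8.8 = 1.25 L/s × 60 = 75.0 L/min.

75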